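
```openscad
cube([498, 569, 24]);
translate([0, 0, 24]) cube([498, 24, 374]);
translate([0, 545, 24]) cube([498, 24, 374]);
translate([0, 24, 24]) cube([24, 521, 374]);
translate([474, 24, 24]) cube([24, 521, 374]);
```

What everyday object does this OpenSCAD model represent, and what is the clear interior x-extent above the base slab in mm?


An open box. The internal width is 450 mm.

A 498×569 base slab with four walls standing on it — an open box. The base is 498 mm wide and the walls are 24 mm thick, so the internal width is 498 − 2 × 24 = 450 mm.


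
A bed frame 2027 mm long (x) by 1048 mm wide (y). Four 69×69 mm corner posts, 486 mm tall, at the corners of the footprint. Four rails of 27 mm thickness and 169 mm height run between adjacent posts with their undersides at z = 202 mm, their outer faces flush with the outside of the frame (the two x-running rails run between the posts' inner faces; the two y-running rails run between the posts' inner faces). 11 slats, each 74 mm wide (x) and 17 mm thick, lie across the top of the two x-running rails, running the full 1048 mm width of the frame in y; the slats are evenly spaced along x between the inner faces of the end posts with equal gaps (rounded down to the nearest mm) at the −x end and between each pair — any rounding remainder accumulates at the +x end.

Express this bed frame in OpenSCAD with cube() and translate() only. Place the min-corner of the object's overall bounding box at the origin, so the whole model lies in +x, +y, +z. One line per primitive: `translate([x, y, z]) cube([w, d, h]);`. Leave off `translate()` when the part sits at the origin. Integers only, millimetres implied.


cube([69, 69, 486]);
translate([0, 979, 0]) cube([69, 69, 486]);
translate([1958, 0, 0]) cube([69, 69, 486]);
translate([1958, 979, 0]) cube([69, 69, 486]);
translate([69, 0, 202]) cube([1889, 27, 169]);
translate([69, 1021, 202]) cube([1889, 27, 169]);
translate([0, 69, 202]) cube([27, 910, 169]);
translate([2000, 69, 202]) cube([27, 910, 169]);
translate([158, 0, 371]) cube([74, 1048, 17]);
translate([321, 0, 371]) cube([74, 1048, 17]);
translate([484, 0, 371]) cube([74, 1048, 17]);
translate([647, 0, 371]) cube([74, 1048, 17]);
translate([810, 0, 371]) cube([74, 1048, 17]);
translate([973, 0, 371]) cube([74, 1048, 17]);
translate([1136, 0, 371]) cube([74, 1048, 17]);
translate([1299, 0, 371]) cube([74, 1048, 17]);
translate([1462, 0, 371]) cube([74, 1048, 17]);
translate([1625, 0, 371]) cube([74, 1048, 17]);
translate([1788, 0, 371]) cube([74, 1048, 17]);


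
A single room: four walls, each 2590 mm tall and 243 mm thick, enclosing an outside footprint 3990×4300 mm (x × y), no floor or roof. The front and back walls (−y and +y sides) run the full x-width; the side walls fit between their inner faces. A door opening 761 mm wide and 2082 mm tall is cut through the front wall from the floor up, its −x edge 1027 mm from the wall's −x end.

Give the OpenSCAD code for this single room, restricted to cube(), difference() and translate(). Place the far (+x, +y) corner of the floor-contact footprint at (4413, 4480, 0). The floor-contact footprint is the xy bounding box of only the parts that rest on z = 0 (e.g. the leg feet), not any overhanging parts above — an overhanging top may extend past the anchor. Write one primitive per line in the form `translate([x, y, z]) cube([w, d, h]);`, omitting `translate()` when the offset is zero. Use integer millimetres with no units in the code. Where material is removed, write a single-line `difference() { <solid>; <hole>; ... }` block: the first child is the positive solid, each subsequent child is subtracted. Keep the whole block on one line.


difference() { translate([423, 180, 0]) cube([3990, 243, 2590]); translate([1450, 180, 0]) cube([761, 243, 2082]); }
translate([423, 4237, 0]) cube([3990, 243, 2590]);
translate([423, 423, 0]) cube([243, 3814, 2590]);
translate([4170, 423, 0]) cube([243, 3814, 2590]);


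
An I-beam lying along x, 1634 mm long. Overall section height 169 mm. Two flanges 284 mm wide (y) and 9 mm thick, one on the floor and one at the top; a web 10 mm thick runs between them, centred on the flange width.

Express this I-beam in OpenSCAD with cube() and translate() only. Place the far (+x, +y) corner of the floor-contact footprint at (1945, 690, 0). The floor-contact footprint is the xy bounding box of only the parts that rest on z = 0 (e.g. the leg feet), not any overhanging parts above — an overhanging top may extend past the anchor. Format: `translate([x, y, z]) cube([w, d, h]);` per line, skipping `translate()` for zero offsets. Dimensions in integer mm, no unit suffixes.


translate([311, 406, 0]) cube([1634, 284, 9]);
translate([311, 543, 9]) cube([1634, 10, 151]);
translate([311, 406, 160]) cube([1634, 284, 9]);


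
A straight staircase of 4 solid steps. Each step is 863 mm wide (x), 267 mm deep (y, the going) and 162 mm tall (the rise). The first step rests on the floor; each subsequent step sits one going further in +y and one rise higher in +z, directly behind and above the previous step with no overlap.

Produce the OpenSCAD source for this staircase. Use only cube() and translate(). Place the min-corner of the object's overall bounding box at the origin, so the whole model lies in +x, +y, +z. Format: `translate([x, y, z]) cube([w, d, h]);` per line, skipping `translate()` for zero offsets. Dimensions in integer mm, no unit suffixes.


cube([863, 267, 162]);
translate([0, 267, 162]) cube([863, 267, 162]);
translate([0, 534, 324]) cube([863, 267, 162]);
translate([0, 801, 486]) cube([863, 267, 162]);


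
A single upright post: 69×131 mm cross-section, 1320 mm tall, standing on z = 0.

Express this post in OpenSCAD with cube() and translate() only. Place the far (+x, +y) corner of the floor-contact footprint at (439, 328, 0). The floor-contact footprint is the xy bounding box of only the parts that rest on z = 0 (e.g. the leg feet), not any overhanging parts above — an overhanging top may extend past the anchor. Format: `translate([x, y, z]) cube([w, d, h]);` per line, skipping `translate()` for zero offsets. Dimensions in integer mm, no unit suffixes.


translate([370, 197, 0]) cube([69, 131, 1320]);


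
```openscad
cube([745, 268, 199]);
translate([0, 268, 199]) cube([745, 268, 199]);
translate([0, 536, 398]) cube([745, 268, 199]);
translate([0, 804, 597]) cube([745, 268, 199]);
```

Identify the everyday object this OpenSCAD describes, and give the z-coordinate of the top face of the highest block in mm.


A staircase. The total rise is 796 mm.

4 identical blocks, each offset up and back from the previous — a staircase. Each step is 199 mm tall and there are 4 of them, so the total rise is 4 × 199 = 796 mm.


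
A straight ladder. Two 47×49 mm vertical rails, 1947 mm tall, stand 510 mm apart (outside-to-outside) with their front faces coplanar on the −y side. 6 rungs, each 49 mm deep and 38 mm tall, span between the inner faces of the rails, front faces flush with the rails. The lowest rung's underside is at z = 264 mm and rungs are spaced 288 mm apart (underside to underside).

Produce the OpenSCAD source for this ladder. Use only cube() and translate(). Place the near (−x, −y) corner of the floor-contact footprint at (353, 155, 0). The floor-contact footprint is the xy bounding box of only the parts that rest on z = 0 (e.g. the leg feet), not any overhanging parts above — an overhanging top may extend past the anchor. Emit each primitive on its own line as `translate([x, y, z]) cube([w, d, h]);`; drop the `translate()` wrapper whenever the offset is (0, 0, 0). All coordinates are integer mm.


// rung span = 510 - 2*47 = 416
// rung[k] z = 264 + k*288
translate([353, 155, 0]) cube([47, 49, 1947]);
translate([816, 155, 0]) cube([47, 49, 1947]);
translate([400, 155, 264]) cube([416, 49, 38]);
translate([400, 155, 552]) cube([416, 49, 38]);
translate([400, 155, 840]) cube([416, 49, 38]);
translate([400, 155, 1128]) cube([416, 49, 38]);
translate([400, 155, 1416]) cube([416, 49, 38]);
translate([400, 155, 1704]) cube([416, 49, 38]);


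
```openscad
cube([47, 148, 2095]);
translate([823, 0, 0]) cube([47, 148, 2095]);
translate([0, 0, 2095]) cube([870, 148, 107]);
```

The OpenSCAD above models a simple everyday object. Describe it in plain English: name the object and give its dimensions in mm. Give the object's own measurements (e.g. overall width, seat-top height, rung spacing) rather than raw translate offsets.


A door frame. The clear opening is 776 mm wide and 2095 mm high. Two 47 mm wide jambs, 148 mm deep, stand either side of the opening from the floor to the top of the opening. A 107 mm thick head sits across the top of both jambs, spanning the full outside width of the frame.


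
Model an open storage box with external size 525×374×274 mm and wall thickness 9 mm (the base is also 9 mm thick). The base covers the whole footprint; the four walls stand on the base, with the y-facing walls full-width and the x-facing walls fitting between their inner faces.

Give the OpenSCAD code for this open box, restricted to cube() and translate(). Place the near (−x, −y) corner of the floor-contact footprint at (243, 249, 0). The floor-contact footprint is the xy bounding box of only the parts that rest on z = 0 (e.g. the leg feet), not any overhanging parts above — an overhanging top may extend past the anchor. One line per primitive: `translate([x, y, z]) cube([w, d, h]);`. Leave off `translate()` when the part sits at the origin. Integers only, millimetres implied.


translate([243, 249, 0]) cube([525, 374, 9]);
translate([243, 249, 9]) cube([525, 9, 265]);
translate([243, 614, 9]) cube([525, 9, 265]);
translate([243, 258, 9]) cube([9, 356, 265]);
translate([759, 258, 9]) cube([9, 356, 265]);


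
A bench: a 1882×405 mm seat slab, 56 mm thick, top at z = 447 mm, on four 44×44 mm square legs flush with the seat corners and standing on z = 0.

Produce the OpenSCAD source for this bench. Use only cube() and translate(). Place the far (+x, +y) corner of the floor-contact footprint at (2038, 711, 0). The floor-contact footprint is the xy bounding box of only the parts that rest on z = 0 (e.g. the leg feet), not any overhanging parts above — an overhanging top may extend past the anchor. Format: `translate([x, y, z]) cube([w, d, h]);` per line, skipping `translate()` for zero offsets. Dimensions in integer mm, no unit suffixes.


// leg_h = 447 − 56 = 391
translate([156, 306, 391]) cube([1882, 405, 56]);
translate([156, 306, 0]) cube([44, 44, 391]);
translate([156, 667, 0]) cube([44, 44, 391]);
translate([1994, 306, 0]) cube([44, 44, 391]);
translate([1994, 667, 0]) cube([44, 44, 391]);


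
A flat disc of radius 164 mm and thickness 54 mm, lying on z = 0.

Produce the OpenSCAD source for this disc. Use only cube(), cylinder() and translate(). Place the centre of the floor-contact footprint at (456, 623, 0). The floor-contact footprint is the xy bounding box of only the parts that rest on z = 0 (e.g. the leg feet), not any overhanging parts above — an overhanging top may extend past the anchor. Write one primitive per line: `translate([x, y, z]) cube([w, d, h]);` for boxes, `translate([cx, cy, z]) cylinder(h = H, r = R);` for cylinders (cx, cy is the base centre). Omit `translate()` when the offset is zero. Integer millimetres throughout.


translate([456, 623, 0]) cylinder(h = 54, r = 164);


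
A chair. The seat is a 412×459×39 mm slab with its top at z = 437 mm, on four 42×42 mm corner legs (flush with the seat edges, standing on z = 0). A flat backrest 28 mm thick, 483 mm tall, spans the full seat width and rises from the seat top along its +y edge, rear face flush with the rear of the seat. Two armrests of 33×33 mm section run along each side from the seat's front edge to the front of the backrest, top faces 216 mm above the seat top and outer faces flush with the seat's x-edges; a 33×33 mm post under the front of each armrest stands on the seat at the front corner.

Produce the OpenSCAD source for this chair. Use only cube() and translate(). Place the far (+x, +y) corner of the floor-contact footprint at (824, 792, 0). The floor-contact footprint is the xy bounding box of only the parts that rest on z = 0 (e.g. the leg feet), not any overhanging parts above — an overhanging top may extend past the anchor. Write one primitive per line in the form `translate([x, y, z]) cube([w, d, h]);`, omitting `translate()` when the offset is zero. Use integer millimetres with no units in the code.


// leg_h = 437 - 39 = 398
// arm post h = 216 - 33 = 183
translate([412, 333, 398]) cube([412, 459, 39]);
translate([412, 333, 0]) cube([42, 42, 398]);
translate([782, 333, 0]) cube([42, 42, 398]);
translate([412, 750, 0]) cube([42, 42, 398]);
translate([782, 750, 0]) cube([42, 42, 398]);
translate([412, 764, 437]) cube([412, 28, 483]);
translate([412, 333, 620]) cube([33, 431, 33]);
translate([791, 333, 620]) cube([33, 431, 33]);
translate([412, 333, 437]) cube([33, 33, 183]);
translate([791, 333, 437]) cube([33, 33, 183]);


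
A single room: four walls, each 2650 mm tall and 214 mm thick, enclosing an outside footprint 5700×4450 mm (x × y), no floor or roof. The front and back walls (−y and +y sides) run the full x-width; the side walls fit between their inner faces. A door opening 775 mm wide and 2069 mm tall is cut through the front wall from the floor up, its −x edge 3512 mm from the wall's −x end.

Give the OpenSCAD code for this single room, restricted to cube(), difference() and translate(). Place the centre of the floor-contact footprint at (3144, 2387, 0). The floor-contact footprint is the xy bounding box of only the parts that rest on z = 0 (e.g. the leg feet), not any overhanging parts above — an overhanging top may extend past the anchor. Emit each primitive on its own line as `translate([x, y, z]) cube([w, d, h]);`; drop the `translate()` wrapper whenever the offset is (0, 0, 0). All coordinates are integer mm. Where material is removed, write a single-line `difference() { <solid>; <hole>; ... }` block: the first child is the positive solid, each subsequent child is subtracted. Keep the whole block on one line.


difference() { translate([294, 162, 0]) cube([5700, 214, 2650]); translate([3806, 162, 0]) cube([775, 214, 2069]); }
translate([294, 4398, 0]) cube([5700, 214, 2650]);
translate([294, 376, 0]) cube([214, 4022, 2650]);
translate([5780, 376, 0]) cube([214, 4022, 2650]);


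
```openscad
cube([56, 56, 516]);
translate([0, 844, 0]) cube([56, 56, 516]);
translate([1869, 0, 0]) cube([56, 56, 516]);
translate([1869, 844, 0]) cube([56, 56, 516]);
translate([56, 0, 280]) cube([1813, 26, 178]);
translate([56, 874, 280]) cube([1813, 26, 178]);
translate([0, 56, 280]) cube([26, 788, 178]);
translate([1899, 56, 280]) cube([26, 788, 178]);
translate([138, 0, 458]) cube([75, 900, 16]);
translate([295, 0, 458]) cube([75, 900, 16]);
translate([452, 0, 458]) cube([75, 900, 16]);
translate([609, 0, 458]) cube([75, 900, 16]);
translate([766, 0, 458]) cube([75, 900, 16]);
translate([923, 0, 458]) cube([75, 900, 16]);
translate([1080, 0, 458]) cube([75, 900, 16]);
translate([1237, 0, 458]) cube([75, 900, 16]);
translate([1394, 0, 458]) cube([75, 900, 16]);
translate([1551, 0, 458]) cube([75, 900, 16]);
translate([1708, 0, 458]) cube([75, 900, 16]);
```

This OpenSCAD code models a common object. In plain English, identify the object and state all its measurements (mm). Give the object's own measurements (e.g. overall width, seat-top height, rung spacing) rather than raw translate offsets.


A bed frame 1925 mm long (x) by 900 mm wide (y). Four 56×56 mm corner posts, 516 mm tall, at the corners of the footprint. Four rails of 26 mm thickness and 178 mm height run between adjacent posts with their undersides at z = 280 mm, their outer faces flush with the outside of the frame (the two x-running rails run between the posts' inner faces; the two y-running rails run between the posts' inner faces). 11 slats, each 75 mm wide (x) and 16 mm thick, lie across the top of the two x-running rails, running the full 900 mm width of the frame in y; along x they sit between the end posts with a 82 mm gap after the −x posts and between neighbouring slats, leaving 86 mm before the +x posts.


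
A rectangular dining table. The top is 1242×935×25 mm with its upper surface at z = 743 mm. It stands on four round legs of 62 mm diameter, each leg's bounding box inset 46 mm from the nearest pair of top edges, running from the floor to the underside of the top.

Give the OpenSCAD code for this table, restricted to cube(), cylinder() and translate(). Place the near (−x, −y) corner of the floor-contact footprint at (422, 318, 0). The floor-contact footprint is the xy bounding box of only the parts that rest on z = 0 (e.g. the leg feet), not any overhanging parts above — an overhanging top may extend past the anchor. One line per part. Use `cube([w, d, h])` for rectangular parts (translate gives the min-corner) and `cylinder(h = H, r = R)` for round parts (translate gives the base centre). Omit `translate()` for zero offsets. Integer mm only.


translate([376, 272, 718]) cube([1242, 935, 25]);
translate([453, 349, 0]) cylinder(h = 718, r = 31);
translate([1541, 349, 0]) cylinder(h = 718, r = 31);
translate([453, 1130, 0]) cylinder(h = 718, r = 31);
translate([1541, 1130, 0]) cylinder(h = 718, r = 31);


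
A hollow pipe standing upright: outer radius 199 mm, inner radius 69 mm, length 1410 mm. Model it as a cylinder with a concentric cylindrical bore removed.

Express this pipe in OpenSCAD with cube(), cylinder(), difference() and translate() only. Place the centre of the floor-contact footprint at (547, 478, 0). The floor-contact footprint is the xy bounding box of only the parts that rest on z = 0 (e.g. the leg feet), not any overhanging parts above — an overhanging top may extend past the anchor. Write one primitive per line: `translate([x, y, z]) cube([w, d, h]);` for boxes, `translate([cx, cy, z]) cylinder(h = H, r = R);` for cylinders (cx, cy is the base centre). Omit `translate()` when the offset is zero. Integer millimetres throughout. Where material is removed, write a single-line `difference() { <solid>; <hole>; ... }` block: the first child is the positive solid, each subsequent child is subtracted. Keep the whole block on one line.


difference() { translate([547, 478, 0]) cylinder(h = 1410, r = 199); translate([547, 478, 0]) cylinder(h = 1410, r = 69); }


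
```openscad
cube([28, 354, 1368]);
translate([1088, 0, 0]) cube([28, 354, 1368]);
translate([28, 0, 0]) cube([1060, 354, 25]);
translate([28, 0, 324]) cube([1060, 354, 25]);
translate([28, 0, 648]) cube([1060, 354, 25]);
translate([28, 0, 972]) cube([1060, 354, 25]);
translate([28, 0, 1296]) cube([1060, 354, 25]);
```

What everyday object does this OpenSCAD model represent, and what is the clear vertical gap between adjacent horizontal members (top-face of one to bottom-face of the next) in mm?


A bookshelf. The clear shelf gap is 299 mm.

Two tall side panels with 5 horizontal boards between them — a bookshelf. The first two shelf undersides are at z = 0 and z = 324; with shelf thickness 25, the clear gap is 324 − 0 − 25 = 299 mm.


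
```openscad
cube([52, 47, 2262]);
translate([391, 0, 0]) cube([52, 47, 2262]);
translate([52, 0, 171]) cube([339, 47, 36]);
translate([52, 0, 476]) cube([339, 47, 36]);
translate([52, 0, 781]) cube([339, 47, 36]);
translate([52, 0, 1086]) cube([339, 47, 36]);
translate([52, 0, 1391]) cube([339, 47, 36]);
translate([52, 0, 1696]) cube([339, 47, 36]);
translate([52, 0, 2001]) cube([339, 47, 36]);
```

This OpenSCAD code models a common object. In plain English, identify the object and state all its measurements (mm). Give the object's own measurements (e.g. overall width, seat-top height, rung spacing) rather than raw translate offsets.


A straight ladder. Two 52×47 mm vertical rails, 2262 mm tall, stand 443 mm apart (outside-to-outside) with their front faces coplanar on the −y side. 7 rungs, each 47 mm deep and 36 mm tall, span between the inner faces of the rails, front faces flush with the rails. The lowest rung's underside is at z = 171 mm and rungs are spaced 305 mm apart (underside to underside).


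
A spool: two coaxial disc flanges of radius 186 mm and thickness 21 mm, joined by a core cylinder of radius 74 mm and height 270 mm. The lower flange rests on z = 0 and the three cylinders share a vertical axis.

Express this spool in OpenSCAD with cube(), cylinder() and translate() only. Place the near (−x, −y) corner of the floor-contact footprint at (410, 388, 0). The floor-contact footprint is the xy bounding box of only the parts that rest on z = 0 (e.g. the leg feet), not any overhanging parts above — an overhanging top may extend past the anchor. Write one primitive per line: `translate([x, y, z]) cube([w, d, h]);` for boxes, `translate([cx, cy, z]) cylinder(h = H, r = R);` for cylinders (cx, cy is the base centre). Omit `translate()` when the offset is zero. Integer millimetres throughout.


translate([596, 574, 0]) cylinder(h = 21, r = 186);
translate([596, 574, 21]) cylinder(h = 270, r = 74);
translate([596, 574, 291]) cylinder(h = 21, r = 186);


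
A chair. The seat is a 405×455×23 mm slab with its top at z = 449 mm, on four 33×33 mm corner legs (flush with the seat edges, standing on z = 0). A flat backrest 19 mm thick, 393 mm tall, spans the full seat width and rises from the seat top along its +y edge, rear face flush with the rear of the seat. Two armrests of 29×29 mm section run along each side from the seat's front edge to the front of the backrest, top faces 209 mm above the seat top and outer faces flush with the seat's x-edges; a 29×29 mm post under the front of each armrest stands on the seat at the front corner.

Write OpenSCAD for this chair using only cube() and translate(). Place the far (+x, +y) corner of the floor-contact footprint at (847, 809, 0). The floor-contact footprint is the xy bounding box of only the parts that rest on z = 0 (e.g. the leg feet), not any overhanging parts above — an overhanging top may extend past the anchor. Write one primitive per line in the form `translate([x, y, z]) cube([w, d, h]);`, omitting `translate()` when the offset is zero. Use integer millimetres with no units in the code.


// leg_h = 449 - 23 = 426
// arm post h = 209 - 29 = 180
translate([442, 354, 426]) cube([405, 455, 23]);
translate([442, 354, 0]) cube([33, 33, 426]);
translate([814, 354, 0]) cube([33, 33, 426]);
translate([442, 776, 0]) cube([33, 33, 426]);
translate([814, 776, 0]) cube([33, 33, 426]);
translate([442, 790, 449]) cube([405, 19, 393]);
translate([442, 354, 629]) cube([29, 436, 29]);
translate([818, 354, 629]) cube([29, 436, 29]);
translate([442, 354, 449]) cube([29, 29, 180]);
translate([818, 354, 449]) cube([29, 29, 180]);


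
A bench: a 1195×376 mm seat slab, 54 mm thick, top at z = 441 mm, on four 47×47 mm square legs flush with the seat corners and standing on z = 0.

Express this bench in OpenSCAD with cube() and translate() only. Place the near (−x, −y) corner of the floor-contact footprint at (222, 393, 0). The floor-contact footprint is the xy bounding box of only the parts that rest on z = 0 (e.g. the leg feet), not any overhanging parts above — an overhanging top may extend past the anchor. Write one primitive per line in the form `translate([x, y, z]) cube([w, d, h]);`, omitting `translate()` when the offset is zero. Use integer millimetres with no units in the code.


translate([222, 393, 387]) cube([1195, 376, 54]);
translate([222, 393, 0]) cube([47, 47, 387]);
translate([222, 722, 0]) cube([47, 47, 387]);
translate([1370, 393, 0]) cube([47, 47, 387]);
translate([1370, 722, 0]) cube([47, 47, 387]);


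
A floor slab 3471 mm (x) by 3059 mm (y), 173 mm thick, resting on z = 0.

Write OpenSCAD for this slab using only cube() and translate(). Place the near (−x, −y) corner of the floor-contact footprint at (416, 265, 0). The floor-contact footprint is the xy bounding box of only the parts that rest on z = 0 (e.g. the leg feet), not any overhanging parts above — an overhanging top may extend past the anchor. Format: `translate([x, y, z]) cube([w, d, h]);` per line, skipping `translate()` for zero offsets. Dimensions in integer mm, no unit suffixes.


translate([416, 265, 0]) cube([3471, 3059, 173]);


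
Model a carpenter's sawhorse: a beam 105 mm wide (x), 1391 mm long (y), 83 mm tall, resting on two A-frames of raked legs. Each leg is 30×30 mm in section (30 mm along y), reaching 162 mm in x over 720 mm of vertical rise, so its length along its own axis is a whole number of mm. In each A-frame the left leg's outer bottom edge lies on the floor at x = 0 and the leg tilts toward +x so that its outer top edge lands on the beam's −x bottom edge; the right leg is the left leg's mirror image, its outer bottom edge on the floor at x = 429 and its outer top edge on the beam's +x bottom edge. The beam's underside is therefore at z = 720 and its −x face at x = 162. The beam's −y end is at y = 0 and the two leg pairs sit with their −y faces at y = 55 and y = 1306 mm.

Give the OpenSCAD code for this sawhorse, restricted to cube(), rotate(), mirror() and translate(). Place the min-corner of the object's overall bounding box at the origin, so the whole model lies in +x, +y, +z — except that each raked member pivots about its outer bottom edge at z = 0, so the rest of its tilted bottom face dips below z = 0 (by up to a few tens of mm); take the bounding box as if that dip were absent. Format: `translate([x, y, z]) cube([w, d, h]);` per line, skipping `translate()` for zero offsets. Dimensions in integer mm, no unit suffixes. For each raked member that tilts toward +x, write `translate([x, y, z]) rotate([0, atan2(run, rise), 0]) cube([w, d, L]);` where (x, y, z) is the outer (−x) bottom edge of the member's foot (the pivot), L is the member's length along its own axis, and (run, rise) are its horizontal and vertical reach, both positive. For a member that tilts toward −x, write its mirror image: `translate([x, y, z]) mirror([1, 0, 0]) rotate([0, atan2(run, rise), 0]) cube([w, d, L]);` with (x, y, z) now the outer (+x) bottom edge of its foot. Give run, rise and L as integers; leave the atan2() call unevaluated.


translate([162, 0, 720]) cube([105, 1391, 83]);
translate([0, 55, 0]) rotate([0, atan2(162, 720), 0]) cube([30, 30, 738]);
translate([429, 55, 0]) mirror([1, 0, 0]) rotate([0, atan2(162, 720), 0]) cube([30, 30, 738]);
translate([0, 1306, 0]) rotate([0, atan2(162, 720), 0]) cube([30, 30, 738]);
translate([429, 1306, 0]) mirror([1, 0, 0]) rotate([0, atan2(162, 720), 0]) cube([30, 30, 738]);


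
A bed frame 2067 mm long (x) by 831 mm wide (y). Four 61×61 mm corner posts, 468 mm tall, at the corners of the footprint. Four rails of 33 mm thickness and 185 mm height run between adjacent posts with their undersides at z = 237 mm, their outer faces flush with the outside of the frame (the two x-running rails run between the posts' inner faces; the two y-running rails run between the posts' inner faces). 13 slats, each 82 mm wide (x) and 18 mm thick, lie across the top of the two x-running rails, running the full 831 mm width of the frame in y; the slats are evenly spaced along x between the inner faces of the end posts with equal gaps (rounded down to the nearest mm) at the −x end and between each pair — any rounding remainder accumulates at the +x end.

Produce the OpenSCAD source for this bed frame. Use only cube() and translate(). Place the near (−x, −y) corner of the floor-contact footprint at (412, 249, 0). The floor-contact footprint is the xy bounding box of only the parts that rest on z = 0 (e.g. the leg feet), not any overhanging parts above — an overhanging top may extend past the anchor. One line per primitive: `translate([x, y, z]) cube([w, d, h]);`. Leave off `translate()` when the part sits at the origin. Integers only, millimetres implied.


// slat z = rail_z + rail_h = 237 + 185 = 422
// slat gap = ⌊(1945 − 13·82) / 14⌋ = 62
translate([412, 249, 0]) cube([61, 61, 468]);
translate([412, 1019, 0]) cube([61, 61, 468]);
translate([2418, 249, 0]) cube([61, 61, 468]);
translate([2418, 1019, 0]) cube([61, 61, 468]);
translate([473, 249, 237]) cube([1945, 33, 185]);
translate([473, 1047, 237]) cube([1945, 33, 185]);
translate([412, 310, 237]) cube([33, 709, 185]);
translate([2446, 310, 237]) cube([33, 709, 185]);
translate([535, 249, 422]) cube([82, 831, 18]);
translate([679, 249, 422]) cube([82, 831, 18]);
translate([823, 249, 422]) cube([82, 831, 18]);
translate([967, 249, 422]) cube([82, 831, 18]);
translate([1111, 249, 422]) cube([82, 831, 18]);
translate([1255, 249, 422]) cube([82, 831, 18]);
translate([1399, 249, 422]) cube([82, 831, 18]);
translate([1543, 249, 422]) cube([82, 831, 18]);
translate([1687, 249, 422]) cube([82, 831, 18]);
translate([1831, 249, 422]) cube([82, 831, 18]);
translate([1975, 249, 422]) cube([82, 831, 18]);
translate([2119, 249, 422]) cube([82, 831, 18]);
translate([2263, 249, 422]) cube([82, 831, 18]);


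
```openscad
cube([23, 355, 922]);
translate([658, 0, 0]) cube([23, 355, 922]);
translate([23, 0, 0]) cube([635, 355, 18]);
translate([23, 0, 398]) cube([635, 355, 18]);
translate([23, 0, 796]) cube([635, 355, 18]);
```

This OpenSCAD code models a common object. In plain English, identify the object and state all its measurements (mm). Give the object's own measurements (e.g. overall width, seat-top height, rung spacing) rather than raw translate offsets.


An open bookshelf. Two side panels, each 23 mm thick, 355 mm deep and 922 mm tall, stand 681 mm apart (outside-to-outside). Between them sit 3 shelves, each 18 mm thick and 355 mm deep, spanning the full gap between the sides. The bottom shelf rests on the floor (its underside at z = 0) and the clear gap between one shelf's top and the next shelf's underside is 380 mm.


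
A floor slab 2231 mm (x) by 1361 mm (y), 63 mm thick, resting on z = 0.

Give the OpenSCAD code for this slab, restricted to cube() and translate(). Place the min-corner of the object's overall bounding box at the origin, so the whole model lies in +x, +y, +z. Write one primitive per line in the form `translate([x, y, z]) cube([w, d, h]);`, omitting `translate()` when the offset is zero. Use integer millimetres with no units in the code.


cube([2231, 1361, 63]);


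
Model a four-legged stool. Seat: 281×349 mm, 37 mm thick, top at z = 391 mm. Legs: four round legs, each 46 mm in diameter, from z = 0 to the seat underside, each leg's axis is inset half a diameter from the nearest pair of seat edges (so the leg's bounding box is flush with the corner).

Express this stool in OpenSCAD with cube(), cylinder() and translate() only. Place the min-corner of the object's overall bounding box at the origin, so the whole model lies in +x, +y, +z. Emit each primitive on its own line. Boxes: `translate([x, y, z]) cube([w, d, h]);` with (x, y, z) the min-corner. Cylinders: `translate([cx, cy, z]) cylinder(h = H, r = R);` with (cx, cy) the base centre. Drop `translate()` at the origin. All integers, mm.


translate([0, 0, 354]) cube([281, 349, 37]);
translate([23, 23, 0]) cylinder(h = 354, r = 23);
translate([258, 23, 0]) cylinder(h = 354, r = 23);
translate([23, 326, 0]) cylinder(h = 354, r = 23);
translate([258, 326, 0]) cylinder(h = 354, r = 23);


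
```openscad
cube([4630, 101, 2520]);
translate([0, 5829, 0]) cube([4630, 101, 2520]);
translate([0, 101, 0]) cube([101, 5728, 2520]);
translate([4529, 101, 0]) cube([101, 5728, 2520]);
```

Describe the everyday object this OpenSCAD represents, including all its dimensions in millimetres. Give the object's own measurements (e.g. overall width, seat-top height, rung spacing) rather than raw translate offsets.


The wall frame of a small rectangular building: four walls, each 2520 mm tall and 101 mm thick, enclosing a footprint 4630 mm (x) by 5930 mm (y) outside-to-outside, with no floor or roof. The front and back walls (the −y and +y sides) span the full width; the two side walls fit between them.


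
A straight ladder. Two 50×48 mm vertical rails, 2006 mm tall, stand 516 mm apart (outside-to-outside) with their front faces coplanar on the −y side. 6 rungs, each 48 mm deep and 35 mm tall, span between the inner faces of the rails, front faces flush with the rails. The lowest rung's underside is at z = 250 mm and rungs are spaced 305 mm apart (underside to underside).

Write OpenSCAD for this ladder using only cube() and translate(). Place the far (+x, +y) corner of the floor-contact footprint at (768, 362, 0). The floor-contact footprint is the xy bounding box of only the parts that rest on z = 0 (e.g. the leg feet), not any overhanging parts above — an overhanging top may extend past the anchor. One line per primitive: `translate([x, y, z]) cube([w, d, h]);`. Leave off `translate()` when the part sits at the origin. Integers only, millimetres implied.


translate([252, 314, 0]) cube([50, 48, 2006]);
translate([718, 314, 0]) cube([50, 48, 2006]);
translate([302, 314, 250]) cube([416, 48, 35]);
translate([302, 314, 555]) cube([416, 48, 35]);
translate([302, 314, 860]) cube([416, 48, 35]);
translate([302, 314, 1165]) cube([416, 48, 35]);
translate([302, 314, 1470]) cube([416, 48, 35]);
translate([302, 314, 1775]) cube([416, 48, 35]);


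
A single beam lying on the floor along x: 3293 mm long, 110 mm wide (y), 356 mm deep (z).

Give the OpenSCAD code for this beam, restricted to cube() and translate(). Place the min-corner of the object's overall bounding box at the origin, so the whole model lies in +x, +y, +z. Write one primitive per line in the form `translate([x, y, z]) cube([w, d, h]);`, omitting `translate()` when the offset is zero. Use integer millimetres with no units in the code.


cube([3293, 110, 356]);


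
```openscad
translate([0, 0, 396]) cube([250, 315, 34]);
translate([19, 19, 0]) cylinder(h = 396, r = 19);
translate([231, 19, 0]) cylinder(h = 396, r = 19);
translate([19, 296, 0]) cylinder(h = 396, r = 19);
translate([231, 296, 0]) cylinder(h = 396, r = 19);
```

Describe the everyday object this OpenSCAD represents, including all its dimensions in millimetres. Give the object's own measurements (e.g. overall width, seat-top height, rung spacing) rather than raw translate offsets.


A simple wooden stool: a rectangular seat 250 mm (x) by 315 mm (y), 34 mm thick, top face at z = 430 mm, on four round legs, each 38 mm in diameter. The legs rest on z = 0, each leg's axis is inset half a diameter from the nearest pair of seat edges (so the leg's bounding box is flush with the corner).


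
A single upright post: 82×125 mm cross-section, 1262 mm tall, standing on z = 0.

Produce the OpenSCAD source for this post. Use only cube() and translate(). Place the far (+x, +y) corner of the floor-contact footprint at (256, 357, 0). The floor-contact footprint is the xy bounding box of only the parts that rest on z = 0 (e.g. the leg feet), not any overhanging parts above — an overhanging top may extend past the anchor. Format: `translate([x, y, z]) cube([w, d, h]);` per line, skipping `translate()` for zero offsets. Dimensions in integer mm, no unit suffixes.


translate([174, 232, 0]) cube([82, 125, 1262]);


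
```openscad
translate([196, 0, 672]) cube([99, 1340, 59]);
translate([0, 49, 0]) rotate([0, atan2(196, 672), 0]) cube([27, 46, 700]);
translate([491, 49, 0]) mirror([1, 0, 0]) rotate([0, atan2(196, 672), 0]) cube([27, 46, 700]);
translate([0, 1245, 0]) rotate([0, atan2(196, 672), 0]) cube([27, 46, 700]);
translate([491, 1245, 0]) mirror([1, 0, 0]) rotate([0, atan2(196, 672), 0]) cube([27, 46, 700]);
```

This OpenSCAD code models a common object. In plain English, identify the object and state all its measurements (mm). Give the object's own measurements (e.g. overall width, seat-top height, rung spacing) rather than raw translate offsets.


A sawhorse. A 99×1340×59 mm beam (x, y, z) sits on two A-frame leg pairs. Each pair is two raked legs of 27×46 mm section (46 mm along y) splaying symmetrically in x. Each leg rises 672 mm vertically over 196 mm of horizontal reach and is 700 mm long along its own axis. Every leg's outer bottom edge rests on the floor and its outer top edge meets a bottom edge of the beam — the left legs (tilting toward +x) meet the beam's −x bottom edge, the right legs (their mirror images, tilting toward −x) meet its +x bottom edge — so the leg tops tuck under the beam, the beam's underside is 672 mm above the floor, and the feet are 491 mm apart outside-to-outside with the beam centred between them. The two leg pairs are set in 49 mm from either end of the beam.


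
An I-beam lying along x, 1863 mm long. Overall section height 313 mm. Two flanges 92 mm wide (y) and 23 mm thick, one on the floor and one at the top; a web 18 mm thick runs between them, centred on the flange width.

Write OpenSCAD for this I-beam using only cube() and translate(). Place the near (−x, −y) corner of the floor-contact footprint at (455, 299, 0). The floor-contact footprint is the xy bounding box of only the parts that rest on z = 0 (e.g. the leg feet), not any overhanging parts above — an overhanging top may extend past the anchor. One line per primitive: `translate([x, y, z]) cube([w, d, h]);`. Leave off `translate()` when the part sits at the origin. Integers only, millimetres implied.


translate([455, 299, 0]) cube([1863, 92, 23]);
translate([455, 336, 23]) cube([1863, 18, 267]);
translate([455, 299, 290]) cube([1863, 92, 23]);


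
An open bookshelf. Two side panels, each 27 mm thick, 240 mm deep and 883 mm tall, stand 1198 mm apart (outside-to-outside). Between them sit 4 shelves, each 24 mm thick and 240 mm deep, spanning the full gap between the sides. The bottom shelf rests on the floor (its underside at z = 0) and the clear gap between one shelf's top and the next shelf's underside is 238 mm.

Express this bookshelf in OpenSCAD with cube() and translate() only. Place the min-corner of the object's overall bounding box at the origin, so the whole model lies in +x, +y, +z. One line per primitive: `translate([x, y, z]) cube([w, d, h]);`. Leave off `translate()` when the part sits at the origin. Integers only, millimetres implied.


cube([27, 240, 883]);
translate([1171, 0, 0]) cube([27, 240, 883]);
translate([27, 0, 0]) cube([1144, 240, 24]);
translate([27, 0, 262]) cube([1144, 240, 24]);
translate([27, 0, 524]) cube([1144, 240, 24]);
translate([27, 0, 786]) cube([1144, 240, 24]);


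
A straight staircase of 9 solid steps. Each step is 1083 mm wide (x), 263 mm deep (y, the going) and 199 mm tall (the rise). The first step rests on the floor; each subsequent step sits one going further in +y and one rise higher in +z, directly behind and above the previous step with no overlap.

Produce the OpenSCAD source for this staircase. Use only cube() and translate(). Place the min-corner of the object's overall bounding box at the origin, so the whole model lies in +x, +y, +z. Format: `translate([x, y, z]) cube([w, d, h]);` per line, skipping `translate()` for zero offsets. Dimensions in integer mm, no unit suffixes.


cube([1083, 263, 199]);
translate([0, 263, 199]) cube([1083, 263, 199]);
translate([0, 526, 398]) cube([1083, 263, 199]);
translate([0, 789, 597]) cube([1083, 263, 199]);
translate([0, 1052, 796]) cube([1083, 263, 199]);
translate([0, 1315, 995]) cube([1083, 263, 199]);
translate([0, 1578, 1194]) cube([1083, 263, 199]);
translate([0, 1841, 1393]) cube([1083, 263, 199]);
translate([0, 2104, 1592]) cube([1083, 263, 199]);


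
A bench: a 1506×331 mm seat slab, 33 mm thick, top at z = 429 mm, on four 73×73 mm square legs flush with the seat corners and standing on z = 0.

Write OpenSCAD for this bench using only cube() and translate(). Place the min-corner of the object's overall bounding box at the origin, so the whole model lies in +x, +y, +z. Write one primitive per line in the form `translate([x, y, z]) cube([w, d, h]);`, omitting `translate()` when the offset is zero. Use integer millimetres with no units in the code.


translate([0, 0, 396]) cube([1506, 331, 33]);
cube([73, 73, 396]);
translate([0, 258, 0]) cube([73, 73, 396]);
translate([1433, 0, 0]) cube([73, 73, 396]);
translate([1433, 258, 0]) cube([73, 73, 396]);
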